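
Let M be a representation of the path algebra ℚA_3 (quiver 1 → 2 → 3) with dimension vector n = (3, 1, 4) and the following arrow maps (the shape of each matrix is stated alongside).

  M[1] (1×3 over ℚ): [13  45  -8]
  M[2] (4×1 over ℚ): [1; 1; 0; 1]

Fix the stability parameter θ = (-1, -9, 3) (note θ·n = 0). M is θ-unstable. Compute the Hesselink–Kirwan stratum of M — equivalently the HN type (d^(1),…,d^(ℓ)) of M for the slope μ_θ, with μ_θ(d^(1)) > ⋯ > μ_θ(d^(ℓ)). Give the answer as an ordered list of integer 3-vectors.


Via rank(M_{q-1}∘⋯∘M_p): M ≅ I[1,1]^2, I[1,3], I[3,3]^3.
μ_θ-semistable layers: μ^(1)=3; μ^(2)=-1; μ^(3)=-5

((0, 0, 4); (2, 0, 0); (1, 1, 0))


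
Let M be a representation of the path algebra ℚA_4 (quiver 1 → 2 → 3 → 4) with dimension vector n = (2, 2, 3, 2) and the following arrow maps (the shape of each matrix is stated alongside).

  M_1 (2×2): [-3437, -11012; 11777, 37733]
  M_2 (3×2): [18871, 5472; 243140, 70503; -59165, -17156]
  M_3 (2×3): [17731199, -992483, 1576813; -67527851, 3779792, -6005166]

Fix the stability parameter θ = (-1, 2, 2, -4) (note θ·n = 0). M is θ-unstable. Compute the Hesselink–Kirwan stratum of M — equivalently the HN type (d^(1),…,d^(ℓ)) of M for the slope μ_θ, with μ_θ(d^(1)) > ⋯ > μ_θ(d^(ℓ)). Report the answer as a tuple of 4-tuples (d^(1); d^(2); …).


Via rank(M_{q-1}∘⋯∘M_p): M ≅ I[1,4]^2, I[3,3].
μ_θ-semistable layers: μ^(1)=2; μ^(2)=0; μ^(3)=-1

((0, 0, 1, 0); (0, 2, 2, 2); (2, 0, 0, 0))


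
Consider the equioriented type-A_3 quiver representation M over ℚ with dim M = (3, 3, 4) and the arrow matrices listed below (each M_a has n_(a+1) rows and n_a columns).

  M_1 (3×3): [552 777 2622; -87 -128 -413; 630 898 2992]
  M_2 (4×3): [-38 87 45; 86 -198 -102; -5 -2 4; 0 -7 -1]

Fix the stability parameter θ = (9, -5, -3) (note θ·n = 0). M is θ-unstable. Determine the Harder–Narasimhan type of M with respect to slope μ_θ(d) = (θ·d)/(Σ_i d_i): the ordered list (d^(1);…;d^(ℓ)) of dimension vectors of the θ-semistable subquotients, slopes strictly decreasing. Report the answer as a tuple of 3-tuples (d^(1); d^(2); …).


Interval decomposition of M: I[1,2], I[1,3]^2, I[3,3]^2.
HN type (ℓ=3): μ^(1)=2; μ^(2)=1/3; μ^(3)=-3

((1, 1, 0); (2, 2, 2); (0, 0, 2))


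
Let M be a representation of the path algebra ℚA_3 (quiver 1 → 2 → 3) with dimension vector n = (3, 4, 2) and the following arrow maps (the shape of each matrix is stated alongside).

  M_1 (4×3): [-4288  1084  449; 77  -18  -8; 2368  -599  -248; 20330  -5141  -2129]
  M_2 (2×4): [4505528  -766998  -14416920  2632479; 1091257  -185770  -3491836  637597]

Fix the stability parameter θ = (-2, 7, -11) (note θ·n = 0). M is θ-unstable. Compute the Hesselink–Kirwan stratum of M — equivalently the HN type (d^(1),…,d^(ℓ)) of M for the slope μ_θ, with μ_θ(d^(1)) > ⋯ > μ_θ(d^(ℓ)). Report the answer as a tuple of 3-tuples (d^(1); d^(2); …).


Via rank(M_{q-1}∘⋯∘M_p): M ≅ I[1,2], I[1,3]^2, I[2,2].
μ_θ-semistable layers: μ^(1)=7; μ^(2)=-2

((0, 2, 0); (3, 2, 2))


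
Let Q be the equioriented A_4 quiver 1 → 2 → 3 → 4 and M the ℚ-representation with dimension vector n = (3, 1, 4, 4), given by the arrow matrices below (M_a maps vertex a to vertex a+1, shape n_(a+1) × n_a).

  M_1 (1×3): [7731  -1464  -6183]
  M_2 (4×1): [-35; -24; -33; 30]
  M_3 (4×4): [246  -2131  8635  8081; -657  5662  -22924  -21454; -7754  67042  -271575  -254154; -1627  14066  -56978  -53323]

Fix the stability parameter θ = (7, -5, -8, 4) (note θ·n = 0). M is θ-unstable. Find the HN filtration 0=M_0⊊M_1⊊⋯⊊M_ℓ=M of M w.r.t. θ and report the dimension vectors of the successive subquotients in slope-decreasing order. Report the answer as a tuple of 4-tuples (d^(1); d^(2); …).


Barcode: M ≅ I[1,1]^2, I[1,4], I[3,4]^3. HN layers by μ_θ (4 steps, strictly decreasing):
  μ^(1)=7; μ^(2)=4; μ^(3)=-2; μ^(4)=-8

((2, 0, 0, 0); (0, 0, 0, 4); (1, 1, 1, 0); (0, 0, 3, 0))


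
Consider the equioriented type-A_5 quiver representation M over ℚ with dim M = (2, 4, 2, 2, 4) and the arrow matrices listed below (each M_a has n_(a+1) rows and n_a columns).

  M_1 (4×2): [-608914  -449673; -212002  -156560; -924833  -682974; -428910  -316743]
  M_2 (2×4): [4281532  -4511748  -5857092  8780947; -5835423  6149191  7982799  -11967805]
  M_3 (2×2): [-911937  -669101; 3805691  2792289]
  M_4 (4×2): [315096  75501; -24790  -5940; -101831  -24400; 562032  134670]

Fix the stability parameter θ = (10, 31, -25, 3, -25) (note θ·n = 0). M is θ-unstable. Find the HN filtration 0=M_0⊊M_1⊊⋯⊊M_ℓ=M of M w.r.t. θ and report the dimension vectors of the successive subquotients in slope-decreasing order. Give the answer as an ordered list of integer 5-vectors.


Barcode: M ≅ I[1,5]^2, I[2,2]^2, I[5,5]^2. HN layers by μ_θ (3 steps, strictly decreasing):
  μ^(1)=31; μ^(2)=-6/5; μ^(3)=-25

((0, 2, 0, 0, 0); (2, 2, 2, 2, 2); (0, 0, 0, 0, 2))


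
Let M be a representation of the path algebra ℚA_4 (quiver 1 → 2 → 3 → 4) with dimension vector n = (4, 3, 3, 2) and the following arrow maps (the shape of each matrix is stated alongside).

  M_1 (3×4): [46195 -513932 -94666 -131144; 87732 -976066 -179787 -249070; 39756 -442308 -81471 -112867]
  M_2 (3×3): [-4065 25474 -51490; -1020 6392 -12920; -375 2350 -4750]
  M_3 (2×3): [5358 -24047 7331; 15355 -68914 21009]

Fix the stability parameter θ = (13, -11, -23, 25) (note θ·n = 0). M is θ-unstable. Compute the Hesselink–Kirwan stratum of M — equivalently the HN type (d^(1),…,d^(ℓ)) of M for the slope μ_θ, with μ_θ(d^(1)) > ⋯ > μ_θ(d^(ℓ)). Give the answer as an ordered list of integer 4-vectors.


Barcode: M ≅ I[1,1], I[1,2]^2, I[1,4], I[3,3], I[3,4]. HN layers by μ_θ (5 steps, strictly decreasing):
  μ^(1)=25; μ^(2)=13; μ^(3)=1; μ^(4)=-7; μ^(5)=-23

((0, 0, 0, 2); (1, 0, 0, 0); (2, 2, 0, 0); (1, 1, 1, 0); (0, 0, 2, 0))


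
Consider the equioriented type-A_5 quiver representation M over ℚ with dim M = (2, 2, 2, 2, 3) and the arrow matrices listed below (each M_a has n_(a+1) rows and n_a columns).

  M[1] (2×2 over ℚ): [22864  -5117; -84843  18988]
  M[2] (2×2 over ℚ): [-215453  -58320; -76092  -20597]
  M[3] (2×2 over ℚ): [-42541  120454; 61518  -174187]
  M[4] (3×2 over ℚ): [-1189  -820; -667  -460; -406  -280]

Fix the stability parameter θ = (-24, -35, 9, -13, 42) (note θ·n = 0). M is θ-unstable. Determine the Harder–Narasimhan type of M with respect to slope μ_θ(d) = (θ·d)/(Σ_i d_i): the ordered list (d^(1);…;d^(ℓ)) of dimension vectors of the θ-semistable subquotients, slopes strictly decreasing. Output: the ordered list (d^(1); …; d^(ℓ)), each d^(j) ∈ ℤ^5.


Interval decomposition of M: I[1,4], I[1,5], I[5,5]^2.
HN type (ℓ=3): μ^(1)=42; μ^(2)=-2; μ^(3)=-59/2

((0, 0, 0, 0, 3); (0, 0, 2, 2, 0); (2, 2, 0, 0, 0))


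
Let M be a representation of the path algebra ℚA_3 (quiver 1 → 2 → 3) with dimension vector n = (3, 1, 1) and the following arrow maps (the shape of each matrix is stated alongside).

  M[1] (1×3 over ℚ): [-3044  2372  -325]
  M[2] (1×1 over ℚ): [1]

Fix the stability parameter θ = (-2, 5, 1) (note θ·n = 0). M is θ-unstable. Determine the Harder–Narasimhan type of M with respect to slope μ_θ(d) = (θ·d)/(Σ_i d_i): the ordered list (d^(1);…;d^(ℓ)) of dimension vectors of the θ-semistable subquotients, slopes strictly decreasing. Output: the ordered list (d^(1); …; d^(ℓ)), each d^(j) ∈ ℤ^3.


Barcode: M ≅ I[1,1]^2, I[1,3]. HN layers by μ_θ (2 steps, strictly decreasing):
  μ^(1)=3; μ^(2)=-2

((0, 1, 1); (3, 0, 0))


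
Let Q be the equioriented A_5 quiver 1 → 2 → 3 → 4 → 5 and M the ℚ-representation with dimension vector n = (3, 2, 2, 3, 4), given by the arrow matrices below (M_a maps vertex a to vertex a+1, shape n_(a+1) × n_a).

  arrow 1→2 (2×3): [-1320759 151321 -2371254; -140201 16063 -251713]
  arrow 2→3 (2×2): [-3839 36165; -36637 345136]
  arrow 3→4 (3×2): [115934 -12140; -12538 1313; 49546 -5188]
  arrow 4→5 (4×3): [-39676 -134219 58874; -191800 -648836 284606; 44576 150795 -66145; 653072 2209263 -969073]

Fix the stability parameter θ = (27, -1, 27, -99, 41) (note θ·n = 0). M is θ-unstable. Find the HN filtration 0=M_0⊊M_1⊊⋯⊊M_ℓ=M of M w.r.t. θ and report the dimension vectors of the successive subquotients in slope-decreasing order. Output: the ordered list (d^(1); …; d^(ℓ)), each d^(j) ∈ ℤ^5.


Interval decomposition of M: I[1,1], I[1,5]^2, I[4,4], I[5,5]^2.
HN type (ℓ=4): μ^(1)=41; μ^(2)=27; μ^(3)=-23/2; μ^(4)=-99

((0, 0, 0, 0, 4); (1, 0, 0, 0, 0); (2, 2, 2, 2, 0); (0, 0, 0, 1, 0))


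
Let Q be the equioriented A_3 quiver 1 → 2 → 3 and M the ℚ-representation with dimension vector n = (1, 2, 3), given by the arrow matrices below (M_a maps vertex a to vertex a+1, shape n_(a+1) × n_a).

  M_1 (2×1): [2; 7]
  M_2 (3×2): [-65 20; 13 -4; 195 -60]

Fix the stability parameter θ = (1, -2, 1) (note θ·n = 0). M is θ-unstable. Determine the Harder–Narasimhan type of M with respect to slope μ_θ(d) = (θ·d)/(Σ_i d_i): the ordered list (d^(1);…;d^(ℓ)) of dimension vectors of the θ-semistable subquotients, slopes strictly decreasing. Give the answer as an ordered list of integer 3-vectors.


Via rank(M_{q-1}∘⋯∘M_p): M ≅ I[1,3], I[2,2], I[3,3]^2.
μ_θ-semistable layers: μ^(1)=1; μ^(2)=-1/2; μ^(3)=-2

((0, 0, 3); (1, 1, 0); (0, 1, 0))


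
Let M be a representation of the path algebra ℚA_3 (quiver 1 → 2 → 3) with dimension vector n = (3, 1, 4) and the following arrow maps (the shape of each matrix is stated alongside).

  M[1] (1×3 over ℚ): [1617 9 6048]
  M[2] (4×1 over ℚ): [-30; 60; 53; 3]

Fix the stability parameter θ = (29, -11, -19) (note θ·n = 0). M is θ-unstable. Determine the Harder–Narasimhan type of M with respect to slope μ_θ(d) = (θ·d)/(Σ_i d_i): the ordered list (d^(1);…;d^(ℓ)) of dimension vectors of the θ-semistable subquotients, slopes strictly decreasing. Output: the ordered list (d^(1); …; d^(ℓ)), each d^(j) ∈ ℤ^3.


Barcode: M ≅ I[1,1]^2, I[1,3], I[3,3]^3. HN layers by μ_θ (3 steps, strictly decreasing):
  μ^(1)=29; μ^(2)=-1/3; μ^(3)=-19

((2, 0, 0); (1, 1, 1); (0, 0, 3))


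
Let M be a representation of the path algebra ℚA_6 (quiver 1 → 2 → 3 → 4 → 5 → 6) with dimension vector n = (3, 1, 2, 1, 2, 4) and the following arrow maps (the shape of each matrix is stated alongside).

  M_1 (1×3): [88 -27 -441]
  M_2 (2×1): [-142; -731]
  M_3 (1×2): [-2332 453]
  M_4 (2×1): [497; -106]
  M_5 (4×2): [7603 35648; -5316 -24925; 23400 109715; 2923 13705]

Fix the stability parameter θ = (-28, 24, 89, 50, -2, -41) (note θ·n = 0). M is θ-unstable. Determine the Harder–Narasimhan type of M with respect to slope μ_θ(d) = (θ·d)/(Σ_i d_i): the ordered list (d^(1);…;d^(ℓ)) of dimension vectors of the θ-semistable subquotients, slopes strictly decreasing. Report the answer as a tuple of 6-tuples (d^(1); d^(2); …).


Barcode: M ≅ I[1,1]^2, I[1,6], I[3,3], I[5,6], I[6,6]^2. HN layers by μ_θ (5 steps, strictly decreasing):
  μ^(1)=89; μ^(2)=24; μ^(3)=-43/2; μ^(4)=-28; μ^(5)=-41

((0, 0, 1, 0, 0, 0); (0, 1, 1, 1, 1, 1); (0, 0, 0, 0, 1, 1); (3, 0, 0, 0, 0, 0); (0, 0, 0, 0, 0, 2))


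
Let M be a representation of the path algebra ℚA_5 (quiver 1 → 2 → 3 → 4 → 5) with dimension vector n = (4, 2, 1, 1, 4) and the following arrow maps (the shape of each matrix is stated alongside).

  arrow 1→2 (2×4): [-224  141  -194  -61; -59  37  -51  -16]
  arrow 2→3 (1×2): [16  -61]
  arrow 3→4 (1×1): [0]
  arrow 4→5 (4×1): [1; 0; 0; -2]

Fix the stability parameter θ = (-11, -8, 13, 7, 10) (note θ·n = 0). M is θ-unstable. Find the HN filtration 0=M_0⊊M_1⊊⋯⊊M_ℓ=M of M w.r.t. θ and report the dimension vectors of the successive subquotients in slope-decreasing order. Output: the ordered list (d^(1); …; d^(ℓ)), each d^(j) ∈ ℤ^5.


Barcode: M ≅ I[1,1]^2, I[1,2], I[1,3], I[4,5], I[5,5]^3. HN layers by μ_θ (5 steps, strictly decreasing):
  μ^(1)=13; μ^(2)=10; μ^(3)=7; μ^(4)=-8; μ^(5)=-11

((0, 0, 1, 0, 0); (0, 0, 0, 0, 4); (0, 0, 0, 1, 0); (0, 2, 0, 0, 0); (4, 0, 0, 0, 0))


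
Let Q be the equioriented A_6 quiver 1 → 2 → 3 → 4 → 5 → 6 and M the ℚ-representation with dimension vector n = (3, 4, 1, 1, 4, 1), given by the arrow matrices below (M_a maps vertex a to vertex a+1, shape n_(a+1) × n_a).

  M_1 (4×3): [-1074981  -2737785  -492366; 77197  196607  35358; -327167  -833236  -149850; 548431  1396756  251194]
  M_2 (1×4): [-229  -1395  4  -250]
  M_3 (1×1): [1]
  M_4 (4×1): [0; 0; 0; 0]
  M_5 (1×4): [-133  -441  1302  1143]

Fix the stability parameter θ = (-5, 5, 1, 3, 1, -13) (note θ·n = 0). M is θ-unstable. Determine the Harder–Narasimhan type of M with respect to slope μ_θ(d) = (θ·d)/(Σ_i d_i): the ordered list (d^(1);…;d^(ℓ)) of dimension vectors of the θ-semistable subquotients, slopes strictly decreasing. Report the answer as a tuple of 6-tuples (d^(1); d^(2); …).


Interval decomposition of M: I[1,1], I[1,2], I[1,4], I[2,2]^2, I[5,5]^3, I[5,6].
HN type (ℓ=5): μ^(1)=5; μ^(2)=3; μ^(3)=1; μ^(4)=-5; μ^(5)=-6

((0, 3, 0, 0, 0, 0); (0, 1, 1, 1, 0, 0); (0, 0, 0, 0, 3, 0); (3, 0, 0, 0, 0, 0); (0, 0, 0, 0, 1, 1))


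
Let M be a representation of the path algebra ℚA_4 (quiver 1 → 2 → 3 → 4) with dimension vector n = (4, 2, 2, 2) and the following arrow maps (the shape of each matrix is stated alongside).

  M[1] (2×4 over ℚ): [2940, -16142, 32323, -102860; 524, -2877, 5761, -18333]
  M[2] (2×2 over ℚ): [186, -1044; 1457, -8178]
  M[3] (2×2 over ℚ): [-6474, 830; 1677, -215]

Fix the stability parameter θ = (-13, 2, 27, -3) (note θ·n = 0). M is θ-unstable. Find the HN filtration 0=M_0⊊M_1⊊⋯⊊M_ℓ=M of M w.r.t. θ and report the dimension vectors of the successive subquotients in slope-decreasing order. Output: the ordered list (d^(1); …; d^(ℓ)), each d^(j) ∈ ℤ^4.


Via rank(M_{q-1}∘⋯∘M_p): M ≅ I[1,1]^2, I[1,2], I[1,4], I[3,3], I[4,4].
μ_θ-semistable layers: μ^(1)=27; μ^(2)=12; μ^(3)=2; μ^(4)=-3; μ^(5)=-13

((0, 0, 1, 0); (0, 0, 1, 1); (0, 2, 0, 0); (0, 0, 0, 1); (4, 0, 0, 0))


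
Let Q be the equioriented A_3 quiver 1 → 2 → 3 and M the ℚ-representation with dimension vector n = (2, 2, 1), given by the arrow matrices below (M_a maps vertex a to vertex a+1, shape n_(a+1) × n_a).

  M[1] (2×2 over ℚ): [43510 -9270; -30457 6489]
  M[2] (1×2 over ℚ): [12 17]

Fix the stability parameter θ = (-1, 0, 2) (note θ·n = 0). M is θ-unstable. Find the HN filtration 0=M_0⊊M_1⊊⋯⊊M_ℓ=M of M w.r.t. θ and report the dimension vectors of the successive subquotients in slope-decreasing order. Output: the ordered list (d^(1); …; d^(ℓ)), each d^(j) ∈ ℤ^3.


Barcode: M ≅ I[1,1], I[1,3], I[2,2]. HN layers by μ_θ (3 steps, strictly decreasing):
  μ^(1)=2; μ^(2)=0; μ^(3)=-1

((0, 0, 1); (0, 2, 0); (2, 0, 0))


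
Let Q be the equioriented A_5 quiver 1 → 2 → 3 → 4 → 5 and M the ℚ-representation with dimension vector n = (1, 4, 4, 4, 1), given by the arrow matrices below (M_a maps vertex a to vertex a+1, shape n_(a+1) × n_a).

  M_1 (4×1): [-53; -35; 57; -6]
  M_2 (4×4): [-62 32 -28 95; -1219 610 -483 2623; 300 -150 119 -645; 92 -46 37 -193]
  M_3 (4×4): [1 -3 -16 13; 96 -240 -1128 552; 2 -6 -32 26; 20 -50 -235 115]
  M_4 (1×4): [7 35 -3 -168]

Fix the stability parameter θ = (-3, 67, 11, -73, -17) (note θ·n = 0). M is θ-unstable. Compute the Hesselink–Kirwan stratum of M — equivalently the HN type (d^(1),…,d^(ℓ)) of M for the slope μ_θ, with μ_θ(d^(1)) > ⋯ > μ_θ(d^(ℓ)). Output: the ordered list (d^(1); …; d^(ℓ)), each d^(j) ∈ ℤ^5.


Interval decomposition of M: I[1,5], I[2,3]^2, I[2,4], I[4,4]^2.
HN type (ℓ=4): μ^(1)=39; μ^(2)=5/3; μ^(3)=-3; μ^(4)=-73

((0, 2, 2, 0, 0); (0, 1, 1, 1, 0); (1, 1, 1, 1, 1); (0, 0, 0, 2, 0))


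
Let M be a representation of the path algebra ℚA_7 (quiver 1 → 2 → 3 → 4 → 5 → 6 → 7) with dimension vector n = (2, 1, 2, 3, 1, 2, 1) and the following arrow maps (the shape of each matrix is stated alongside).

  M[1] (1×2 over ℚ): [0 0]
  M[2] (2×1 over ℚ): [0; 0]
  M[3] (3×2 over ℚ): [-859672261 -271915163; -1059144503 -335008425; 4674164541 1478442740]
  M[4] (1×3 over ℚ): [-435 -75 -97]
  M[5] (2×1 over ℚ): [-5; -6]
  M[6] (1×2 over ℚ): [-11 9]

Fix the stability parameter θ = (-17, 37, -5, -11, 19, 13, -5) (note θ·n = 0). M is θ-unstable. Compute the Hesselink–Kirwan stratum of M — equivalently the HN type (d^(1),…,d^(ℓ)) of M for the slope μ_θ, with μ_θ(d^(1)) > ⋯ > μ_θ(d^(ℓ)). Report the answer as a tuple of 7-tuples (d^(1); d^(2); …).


Barcode: M ≅ I[1,1]^2, I[2,2], I[3,4], I[3,7], I[4,4], I[6,6]. HN layers by μ_θ (6 steps, strictly decreasing):
  μ^(1)=37; μ^(2)=13; μ^(3)=9; μ^(4)=-8; μ^(5)=-11; μ^(6)=-17

((0, 1, 0, 0, 0, 0, 0); (0, 0, 0, 0, 0, 1, 0); (0, 0, 0, 0, 1, 1, 1); (0, 0, 2, 2, 0, 0, 0); (0, 0, 0, 1, 0, 0, 0); (2, 0, 0, 0, 0, 0, 0))


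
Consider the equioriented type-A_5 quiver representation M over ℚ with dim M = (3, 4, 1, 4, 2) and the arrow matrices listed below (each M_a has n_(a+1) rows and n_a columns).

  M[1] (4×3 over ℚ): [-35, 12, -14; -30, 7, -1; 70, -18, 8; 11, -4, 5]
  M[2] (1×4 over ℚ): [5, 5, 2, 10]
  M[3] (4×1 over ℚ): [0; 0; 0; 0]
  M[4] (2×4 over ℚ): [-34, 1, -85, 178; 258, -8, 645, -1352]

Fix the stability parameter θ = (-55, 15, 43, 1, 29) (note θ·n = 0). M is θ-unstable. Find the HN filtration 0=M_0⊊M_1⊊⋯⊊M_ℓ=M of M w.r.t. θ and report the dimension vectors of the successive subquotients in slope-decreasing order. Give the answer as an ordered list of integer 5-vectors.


Via rank(M_{q-1}∘⋯∘M_p): M ≅ I[1,2]^2, I[1,3], I[2,2], I[4,4]^2, I[4,5]^2.
μ_θ-semistable layers: μ^(1)=43; μ^(2)=29; μ^(3)=15; μ^(4)=1; μ^(5)=-55

((0, 0, 1, 0, 0); (0, 0, 0, 0, 2); (0, 4, 0, 0, 0); (0, 0, 0, 4, 0); (3, 0, 0, 0, 0))


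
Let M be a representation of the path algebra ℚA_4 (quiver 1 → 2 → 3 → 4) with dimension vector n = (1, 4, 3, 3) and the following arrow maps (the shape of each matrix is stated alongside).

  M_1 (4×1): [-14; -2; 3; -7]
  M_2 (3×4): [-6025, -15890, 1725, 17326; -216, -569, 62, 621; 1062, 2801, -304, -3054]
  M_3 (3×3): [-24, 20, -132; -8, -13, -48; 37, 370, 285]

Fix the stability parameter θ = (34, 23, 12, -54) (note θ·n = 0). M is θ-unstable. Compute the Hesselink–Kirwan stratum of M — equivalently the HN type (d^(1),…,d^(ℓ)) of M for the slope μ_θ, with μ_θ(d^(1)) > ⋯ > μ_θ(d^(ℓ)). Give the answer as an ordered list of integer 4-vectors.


Barcode: M ≅ I[1,4], I[2,2], I[2,4]^2. HN layers by μ_θ (3 steps, strictly decreasing):
  μ^(1)=23; μ^(2)=15/4; μ^(3)=-19/3

((0, 1, 0, 0); (1, 1, 1, 1); (0, 2, 2, 2))


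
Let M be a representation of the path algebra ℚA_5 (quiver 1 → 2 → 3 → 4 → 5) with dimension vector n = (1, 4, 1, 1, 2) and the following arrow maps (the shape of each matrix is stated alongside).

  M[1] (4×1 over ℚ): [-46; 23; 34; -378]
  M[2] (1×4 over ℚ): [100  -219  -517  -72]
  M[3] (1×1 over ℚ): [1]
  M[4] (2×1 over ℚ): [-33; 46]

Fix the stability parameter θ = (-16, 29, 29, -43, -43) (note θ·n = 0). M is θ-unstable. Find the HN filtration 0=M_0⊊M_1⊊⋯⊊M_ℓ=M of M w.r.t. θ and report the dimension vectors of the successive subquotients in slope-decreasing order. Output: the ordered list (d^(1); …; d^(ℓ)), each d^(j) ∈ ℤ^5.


Via rank(M_{q-1}∘⋯∘M_p): M ≅ I[1,5], I[2,2]^3, I[5,5].
μ_θ-semistable layers: μ^(1)=29; μ^(2)=-7; μ^(3)=-16; μ^(4)=-43

((0, 3, 0, 0, 0); (0, 1, 1, 1, 1); (1, 0, 0, 0, 0); (0, 0, 0, 0, 1))


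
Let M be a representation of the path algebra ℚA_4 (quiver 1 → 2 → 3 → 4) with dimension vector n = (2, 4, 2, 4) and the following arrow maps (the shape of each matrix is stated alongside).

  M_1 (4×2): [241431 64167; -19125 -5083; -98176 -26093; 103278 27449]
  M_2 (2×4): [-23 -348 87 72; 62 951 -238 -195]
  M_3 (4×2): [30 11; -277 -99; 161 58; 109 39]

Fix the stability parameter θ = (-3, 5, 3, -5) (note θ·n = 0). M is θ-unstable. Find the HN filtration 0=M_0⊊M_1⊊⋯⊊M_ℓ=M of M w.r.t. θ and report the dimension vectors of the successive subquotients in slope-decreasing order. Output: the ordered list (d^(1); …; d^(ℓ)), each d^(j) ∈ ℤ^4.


Barcode: M ≅ I[1,2], I[1,4], I[2,2], I[2,4], I[4,4]^2. HN layers by μ_θ (4 steps, strictly decreasing):
  μ^(1)=5; μ^(2)=1; μ^(3)=-3; μ^(4)=-5

((0, 2, 0, 0); (0, 2, 2, 2); (2, 0, 0, 0); (0, 0, 0, 2))


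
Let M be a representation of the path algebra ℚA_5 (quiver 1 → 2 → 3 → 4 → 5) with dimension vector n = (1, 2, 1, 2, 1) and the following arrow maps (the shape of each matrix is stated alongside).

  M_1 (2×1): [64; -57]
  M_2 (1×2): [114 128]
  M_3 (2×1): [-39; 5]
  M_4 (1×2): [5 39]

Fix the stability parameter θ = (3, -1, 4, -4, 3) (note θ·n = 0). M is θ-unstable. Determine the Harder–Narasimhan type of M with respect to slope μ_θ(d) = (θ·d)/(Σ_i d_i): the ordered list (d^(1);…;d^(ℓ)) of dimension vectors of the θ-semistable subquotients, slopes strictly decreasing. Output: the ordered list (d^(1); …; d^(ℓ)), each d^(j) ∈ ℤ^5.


Interval decomposition of M: I[1,2], I[2,4], I[4,5].
HN type (ℓ=5): μ^(1)=3; μ^(2)=1; μ^(3)=0; μ^(4)=-1; μ^(5)=-4

((0, 0, 0, 0, 1); (1, 1, 0, 0, 0); (0, 0, 1, 1, 0); (0, 1, 0, 0, 0); (0, 0, 0, 1, 0))


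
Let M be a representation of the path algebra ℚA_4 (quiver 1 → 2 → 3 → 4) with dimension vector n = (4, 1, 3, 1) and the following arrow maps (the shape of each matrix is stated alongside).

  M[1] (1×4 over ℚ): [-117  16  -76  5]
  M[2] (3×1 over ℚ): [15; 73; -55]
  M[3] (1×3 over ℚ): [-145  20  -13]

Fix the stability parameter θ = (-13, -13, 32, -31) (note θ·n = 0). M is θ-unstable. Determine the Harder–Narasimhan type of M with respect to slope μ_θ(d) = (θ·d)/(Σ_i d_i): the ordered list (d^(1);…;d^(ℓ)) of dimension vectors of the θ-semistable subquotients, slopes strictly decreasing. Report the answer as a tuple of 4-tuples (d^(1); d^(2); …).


Interval decomposition of M: I[1,1]^3, I[1,3], I[3,3], I[3,4].
HN type (ℓ=3): μ^(1)=32; μ^(2)=1/2; μ^(3)=-13

((0, 0, 2, 0); (0, 0, 1, 1); (4, 1, 0, 0))


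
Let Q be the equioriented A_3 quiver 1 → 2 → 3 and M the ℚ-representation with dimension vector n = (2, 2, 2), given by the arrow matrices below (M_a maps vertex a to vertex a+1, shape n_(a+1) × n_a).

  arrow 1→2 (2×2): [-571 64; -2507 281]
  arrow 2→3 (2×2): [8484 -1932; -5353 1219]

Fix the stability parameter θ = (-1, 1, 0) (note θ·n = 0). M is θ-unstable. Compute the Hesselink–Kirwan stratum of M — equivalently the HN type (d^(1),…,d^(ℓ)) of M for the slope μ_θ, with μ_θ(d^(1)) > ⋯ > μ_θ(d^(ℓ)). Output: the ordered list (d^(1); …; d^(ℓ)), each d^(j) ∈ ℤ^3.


Barcode: M ≅ I[1,2], I[1,3], I[3,3]. HN layers by μ_θ (4 steps, strictly decreasing):
  μ^(1)=1; μ^(2)=1/2; μ^(3)=0; μ^(4)=-1

((0, 1, 0); (0, 1, 1); (0, 0, 1); (2, 0, 0))


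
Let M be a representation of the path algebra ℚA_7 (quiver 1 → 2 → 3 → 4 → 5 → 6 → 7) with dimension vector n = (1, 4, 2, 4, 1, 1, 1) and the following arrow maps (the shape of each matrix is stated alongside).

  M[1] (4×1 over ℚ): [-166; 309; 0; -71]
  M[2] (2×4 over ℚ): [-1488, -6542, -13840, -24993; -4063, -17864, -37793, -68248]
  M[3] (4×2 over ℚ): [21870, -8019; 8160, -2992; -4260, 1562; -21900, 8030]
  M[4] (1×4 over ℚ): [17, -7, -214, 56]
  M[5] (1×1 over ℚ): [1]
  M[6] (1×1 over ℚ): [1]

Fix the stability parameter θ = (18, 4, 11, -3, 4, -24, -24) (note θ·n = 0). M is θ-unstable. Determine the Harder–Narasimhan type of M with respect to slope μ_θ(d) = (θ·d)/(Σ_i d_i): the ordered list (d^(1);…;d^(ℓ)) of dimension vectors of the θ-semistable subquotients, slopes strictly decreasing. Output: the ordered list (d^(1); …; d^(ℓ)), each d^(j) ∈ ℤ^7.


Via rank(M_{q-1}∘⋯∘M_p): M ≅ I[1,3], I[2,2]^2, I[2,7], I[4,4]^3.
μ_θ-semistable layers: μ^(1)=11; μ^(2)=4; μ^(3)=-3; μ^(4)=-16/3

((1, 1, 1, 0, 0, 0, 0); (0, 2, 0, 0, 0, 0, 0); (0, 0, 0, 3, 0, 0, 0); (0, 1, 1, 1, 1, 1, 1))


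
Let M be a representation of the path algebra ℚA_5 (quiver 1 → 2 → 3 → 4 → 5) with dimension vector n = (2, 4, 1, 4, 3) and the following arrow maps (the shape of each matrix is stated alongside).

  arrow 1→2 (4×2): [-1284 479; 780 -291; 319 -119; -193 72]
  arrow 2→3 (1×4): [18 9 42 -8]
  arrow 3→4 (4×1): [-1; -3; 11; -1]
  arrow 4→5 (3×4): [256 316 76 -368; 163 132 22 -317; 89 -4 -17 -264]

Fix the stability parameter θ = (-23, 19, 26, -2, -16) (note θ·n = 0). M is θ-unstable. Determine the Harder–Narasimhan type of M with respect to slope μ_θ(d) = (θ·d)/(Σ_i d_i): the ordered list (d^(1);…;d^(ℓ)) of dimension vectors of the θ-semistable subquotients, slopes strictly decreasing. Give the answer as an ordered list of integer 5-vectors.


Barcode: M ≅ I[1,2], I[1,4], I[2,2]^2, I[4,5]^3. HN layers by μ_θ (4 steps, strictly decreasing):
  μ^(1)=19; μ^(2)=43/3; μ^(3)=-9; μ^(4)=-23

((0, 3, 0, 0, 0); (0, 1, 1, 1, 0); (0, 0, 0, 3, 3); (2, 0, 0, 0, 0))


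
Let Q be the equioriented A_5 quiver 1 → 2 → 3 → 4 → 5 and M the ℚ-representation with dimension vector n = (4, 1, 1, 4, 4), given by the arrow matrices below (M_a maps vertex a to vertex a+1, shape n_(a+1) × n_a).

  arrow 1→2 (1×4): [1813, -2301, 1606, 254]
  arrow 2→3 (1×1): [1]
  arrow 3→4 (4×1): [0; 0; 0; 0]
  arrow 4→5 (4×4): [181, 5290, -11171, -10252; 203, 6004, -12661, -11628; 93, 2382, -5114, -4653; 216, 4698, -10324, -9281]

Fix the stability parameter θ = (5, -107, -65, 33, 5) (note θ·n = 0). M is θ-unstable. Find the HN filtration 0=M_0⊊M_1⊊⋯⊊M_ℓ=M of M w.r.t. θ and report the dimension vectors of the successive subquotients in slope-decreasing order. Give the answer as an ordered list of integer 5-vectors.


Barcode: M ≅ I[1,1]^3, I[1,3], I[4,5]^4. HN layers by μ_θ (3 steps, strictly decreasing):
  μ^(1)=19; μ^(2)=5; μ^(3)=-167/3

((0, 0, 0, 4, 4); (3, 0, 0, 0, 0); (1, 1, 1, 0, 0))


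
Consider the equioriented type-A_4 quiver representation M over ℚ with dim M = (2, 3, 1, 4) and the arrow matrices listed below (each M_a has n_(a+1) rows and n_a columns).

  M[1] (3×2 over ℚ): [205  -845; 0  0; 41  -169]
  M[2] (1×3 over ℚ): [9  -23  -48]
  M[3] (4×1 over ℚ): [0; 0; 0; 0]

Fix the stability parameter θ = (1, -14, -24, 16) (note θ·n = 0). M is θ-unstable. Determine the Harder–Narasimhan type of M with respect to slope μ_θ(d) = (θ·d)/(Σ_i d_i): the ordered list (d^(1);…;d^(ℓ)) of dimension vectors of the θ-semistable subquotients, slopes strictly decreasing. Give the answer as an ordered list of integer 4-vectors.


Via rank(M_{q-1}∘⋯∘M_p): M ≅ I[1,1], I[1,3], I[2,2]^2, I[4,4]^4.
μ_θ-semistable layers: μ^(1)=16; μ^(2)=1; μ^(3)=-37/3; μ^(4)=-14

((0, 0, 0, 4); (1, 0, 0, 0); (1, 1, 1, 0); (0, 2, 0, 0))


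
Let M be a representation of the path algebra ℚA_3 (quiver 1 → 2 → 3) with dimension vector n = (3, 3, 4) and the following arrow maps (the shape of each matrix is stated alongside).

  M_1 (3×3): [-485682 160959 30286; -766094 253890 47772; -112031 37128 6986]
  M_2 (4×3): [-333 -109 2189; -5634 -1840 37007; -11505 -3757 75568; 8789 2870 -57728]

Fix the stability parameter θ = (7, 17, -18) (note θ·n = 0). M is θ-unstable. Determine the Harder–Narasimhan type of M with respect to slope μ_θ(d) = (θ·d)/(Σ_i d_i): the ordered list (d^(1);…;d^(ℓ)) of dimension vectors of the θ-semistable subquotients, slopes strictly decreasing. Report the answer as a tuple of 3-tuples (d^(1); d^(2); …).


Interval decomposition of M: I[1,3]^3, I[3,3].
HN type (ℓ=2): μ^(1)=2; μ^(2)=-18

((3, 3, 3); (0, 0, 1))


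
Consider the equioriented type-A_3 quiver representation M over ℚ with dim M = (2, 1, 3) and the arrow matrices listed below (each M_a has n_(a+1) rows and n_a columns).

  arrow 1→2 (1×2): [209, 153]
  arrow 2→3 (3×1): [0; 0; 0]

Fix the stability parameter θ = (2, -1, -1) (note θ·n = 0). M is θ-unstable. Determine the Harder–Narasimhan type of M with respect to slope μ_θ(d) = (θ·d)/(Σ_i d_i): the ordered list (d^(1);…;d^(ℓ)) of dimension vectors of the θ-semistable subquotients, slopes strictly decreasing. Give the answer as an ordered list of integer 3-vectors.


Interval decomposition of M: I[1,1], I[1,2], I[3,3]^3.
HN type (ℓ=3): μ^(1)=2; μ^(2)=1/2; μ^(3)=-1

((1, 0, 0); (1, 1, 0); (0, 0, 3))


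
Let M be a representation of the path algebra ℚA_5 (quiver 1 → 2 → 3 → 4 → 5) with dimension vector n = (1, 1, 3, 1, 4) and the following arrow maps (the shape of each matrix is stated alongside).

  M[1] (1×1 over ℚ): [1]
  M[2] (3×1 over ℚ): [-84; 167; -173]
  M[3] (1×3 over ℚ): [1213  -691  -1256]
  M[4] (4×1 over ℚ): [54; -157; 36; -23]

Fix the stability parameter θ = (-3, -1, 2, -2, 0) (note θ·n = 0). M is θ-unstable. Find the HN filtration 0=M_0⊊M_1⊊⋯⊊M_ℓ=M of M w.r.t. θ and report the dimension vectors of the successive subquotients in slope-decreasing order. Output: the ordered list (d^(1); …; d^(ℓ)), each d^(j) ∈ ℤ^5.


Via rank(M_{q-1}∘⋯∘M_p): M ≅ I[1,5], I[3,3]^2, I[5,5]^3.
μ_θ-semistable layers: μ^(1)=2; μ^(2)=0; μ^(3)=-1; μ^(4)=-3

((0, 0, 2, 0, 0); (0, 0, 1, 1, 4); (0, 1, 0, 0, 0); (1, 0, 0, 0, 0))


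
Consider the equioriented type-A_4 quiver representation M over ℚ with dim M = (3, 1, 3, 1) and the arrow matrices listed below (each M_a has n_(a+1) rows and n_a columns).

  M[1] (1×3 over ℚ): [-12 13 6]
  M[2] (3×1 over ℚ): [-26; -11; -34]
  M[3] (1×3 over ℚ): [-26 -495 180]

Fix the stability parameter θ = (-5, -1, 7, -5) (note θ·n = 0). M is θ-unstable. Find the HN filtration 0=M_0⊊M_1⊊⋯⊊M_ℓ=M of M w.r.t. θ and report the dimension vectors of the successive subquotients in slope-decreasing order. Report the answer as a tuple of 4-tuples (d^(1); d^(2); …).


Interval decomposition of M: I[1,1]^2, I[1,4], I[3,3]^2.
HN type (ℓ=4): μ^(1)=7; μ^(2)=1; μ^(3)=-1; μ^(4)=-5

((0, 0, 2, 0); (0, 0, 1, 1); (0, 1, 0, 0); (3, 0, 0, 0))


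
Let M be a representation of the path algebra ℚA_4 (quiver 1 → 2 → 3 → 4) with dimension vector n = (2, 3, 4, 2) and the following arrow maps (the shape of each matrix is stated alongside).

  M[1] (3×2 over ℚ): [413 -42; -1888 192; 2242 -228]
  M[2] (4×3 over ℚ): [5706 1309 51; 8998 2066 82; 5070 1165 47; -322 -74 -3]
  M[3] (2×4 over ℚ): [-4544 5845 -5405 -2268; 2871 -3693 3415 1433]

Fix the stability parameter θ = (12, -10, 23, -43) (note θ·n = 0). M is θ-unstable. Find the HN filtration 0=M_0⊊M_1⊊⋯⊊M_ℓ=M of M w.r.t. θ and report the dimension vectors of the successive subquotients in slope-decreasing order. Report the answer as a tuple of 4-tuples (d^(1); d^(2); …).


Via rank(M_{q-1}∘⋯∘M_p): M ≅ I[1,1], I[1,4], I[2,3], I[2,4], I[3,3].
μ_θ-semistable layers: μ^(1)=23; μ^(2)=12; μ^(3)=-9/2; μ^(4)=-10

((0, 0, 2, 0); (1, 0, 0, 0); (1, 1, 1, 1); (0, 2, 1, 1))


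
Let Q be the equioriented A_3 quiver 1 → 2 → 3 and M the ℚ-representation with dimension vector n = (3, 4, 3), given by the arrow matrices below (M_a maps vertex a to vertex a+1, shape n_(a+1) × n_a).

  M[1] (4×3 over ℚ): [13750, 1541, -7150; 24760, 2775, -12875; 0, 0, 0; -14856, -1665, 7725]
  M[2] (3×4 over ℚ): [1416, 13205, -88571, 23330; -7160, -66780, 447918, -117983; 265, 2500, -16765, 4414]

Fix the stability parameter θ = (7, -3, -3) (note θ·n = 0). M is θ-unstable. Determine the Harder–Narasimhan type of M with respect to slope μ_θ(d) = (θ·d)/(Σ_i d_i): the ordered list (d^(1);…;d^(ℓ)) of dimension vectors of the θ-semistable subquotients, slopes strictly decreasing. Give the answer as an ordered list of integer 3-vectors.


Barcode: M ≅ I[1,1], I[1,3]^2, I[2,2], I[2,3]. HN layers by μ_θ (3 steps, strictly decreasing):
  μ^(1)=7; μ^(2)=1/3; μ^(3)=-3

((1, 0, 0); (2, 2, 2); (0, 2, 1))


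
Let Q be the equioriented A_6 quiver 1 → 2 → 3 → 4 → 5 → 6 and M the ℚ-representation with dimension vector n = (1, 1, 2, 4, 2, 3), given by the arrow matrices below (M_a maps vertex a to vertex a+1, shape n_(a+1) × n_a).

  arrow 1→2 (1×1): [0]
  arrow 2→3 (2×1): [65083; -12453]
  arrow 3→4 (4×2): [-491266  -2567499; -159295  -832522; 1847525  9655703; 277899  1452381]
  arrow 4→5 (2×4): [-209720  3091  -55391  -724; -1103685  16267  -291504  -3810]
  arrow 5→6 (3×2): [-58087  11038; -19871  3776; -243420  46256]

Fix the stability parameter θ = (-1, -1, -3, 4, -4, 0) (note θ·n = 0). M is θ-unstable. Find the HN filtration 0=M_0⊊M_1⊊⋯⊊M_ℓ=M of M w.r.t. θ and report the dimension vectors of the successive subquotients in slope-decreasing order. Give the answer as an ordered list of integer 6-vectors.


Barcode: M ≅ I[1,1], I[2,6], I[3,6], I[4,4]^2, I[6,6]. HN layers by μ_θ (5 steps, strictly decreasing):
  μ^(1)=4; μ^(2)=0; μ^(3)=-1; μ^(4)=-2; μ^(5)=-3

((0, 0, 0, 2, 0, 0); (0, 0, 0, 2, 2, 3); (1, 0, 0, 0, 0, 0); (0, 1, 1, 0, 0, 0); (0, 0, 1, 0, 0, 0))


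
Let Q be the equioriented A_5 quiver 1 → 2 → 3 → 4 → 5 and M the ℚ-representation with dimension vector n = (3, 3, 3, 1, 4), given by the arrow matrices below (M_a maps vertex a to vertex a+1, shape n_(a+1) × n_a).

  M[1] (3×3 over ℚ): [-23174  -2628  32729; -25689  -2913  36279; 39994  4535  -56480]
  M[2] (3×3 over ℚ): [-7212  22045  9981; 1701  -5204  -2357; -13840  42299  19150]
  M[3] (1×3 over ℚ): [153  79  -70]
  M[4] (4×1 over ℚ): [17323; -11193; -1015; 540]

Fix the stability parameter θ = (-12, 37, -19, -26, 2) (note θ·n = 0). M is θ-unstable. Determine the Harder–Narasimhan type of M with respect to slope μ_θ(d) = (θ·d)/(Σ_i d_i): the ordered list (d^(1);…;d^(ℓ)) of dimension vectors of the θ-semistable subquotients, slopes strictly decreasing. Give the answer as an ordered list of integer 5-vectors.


Interval decomposition of M: I[1,3]^2, I[1,5], I[5,5]^3.
HN type (ℓ=4): μ^(1)=9; μ^(2)=2; μ^(3)=-8/3; μ^(4)=-12

((0, 2, 2, 0, 0); (0, 0, 0, 0, 4); (0, 1, 1, 1, 0); (3, 0, 0, 0, 0))


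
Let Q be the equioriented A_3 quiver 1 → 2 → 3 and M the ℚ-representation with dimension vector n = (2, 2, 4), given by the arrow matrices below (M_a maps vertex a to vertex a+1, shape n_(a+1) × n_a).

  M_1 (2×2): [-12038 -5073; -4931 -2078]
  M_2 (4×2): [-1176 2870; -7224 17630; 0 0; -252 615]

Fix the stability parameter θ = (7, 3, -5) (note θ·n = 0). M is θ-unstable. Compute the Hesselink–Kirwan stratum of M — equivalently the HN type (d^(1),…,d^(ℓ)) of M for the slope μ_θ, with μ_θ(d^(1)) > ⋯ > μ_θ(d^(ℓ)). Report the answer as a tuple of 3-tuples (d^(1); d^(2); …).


Interval decomposition of M: I[1,2], I[1,3], I[3,3]^3.
HN type (ℓ=3): μ^(1)=5; μ^(2)=5/3; μ^(3)=-5

((1, 1, 0); (1, 1, 1); (0, 0, 3))


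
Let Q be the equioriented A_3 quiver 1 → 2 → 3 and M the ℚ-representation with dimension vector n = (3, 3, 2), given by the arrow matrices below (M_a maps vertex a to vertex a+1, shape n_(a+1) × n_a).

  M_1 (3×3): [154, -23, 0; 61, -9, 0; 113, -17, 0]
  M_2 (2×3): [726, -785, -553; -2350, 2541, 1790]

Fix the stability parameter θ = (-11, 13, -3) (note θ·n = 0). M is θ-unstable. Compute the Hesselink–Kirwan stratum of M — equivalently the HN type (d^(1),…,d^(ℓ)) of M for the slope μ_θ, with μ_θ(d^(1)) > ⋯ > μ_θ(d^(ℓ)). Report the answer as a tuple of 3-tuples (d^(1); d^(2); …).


Barcode: M ≅ I[1,1], I[1,3]^2, I[2,2]. HN layers by μ_θ (3 steps, strictly decreasing):
  μ^(1)=13; μ^(2)=5; μ^(3)=-11

((0, 1, 0); (0, 2, 2); (3, 0, 0))


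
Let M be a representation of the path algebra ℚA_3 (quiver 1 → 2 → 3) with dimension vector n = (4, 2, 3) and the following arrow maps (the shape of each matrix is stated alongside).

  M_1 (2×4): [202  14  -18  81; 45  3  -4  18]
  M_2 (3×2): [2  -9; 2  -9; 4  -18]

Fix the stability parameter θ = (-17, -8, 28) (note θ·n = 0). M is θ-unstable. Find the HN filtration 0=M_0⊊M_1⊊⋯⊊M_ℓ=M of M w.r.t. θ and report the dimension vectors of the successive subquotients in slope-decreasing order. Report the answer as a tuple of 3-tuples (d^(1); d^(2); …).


Via rank(M_{q-1}∘⋯∘M_p): M ≅ I[1,1]^2, I[1,2], I[1,3], I[3,3]^2.
μ_θ-semistable layers: μ^(1)=28; μ^(2)=-8; μ^(3)=-17

((0, 0, 3); (0, 2, 0); (4, 0, 0))


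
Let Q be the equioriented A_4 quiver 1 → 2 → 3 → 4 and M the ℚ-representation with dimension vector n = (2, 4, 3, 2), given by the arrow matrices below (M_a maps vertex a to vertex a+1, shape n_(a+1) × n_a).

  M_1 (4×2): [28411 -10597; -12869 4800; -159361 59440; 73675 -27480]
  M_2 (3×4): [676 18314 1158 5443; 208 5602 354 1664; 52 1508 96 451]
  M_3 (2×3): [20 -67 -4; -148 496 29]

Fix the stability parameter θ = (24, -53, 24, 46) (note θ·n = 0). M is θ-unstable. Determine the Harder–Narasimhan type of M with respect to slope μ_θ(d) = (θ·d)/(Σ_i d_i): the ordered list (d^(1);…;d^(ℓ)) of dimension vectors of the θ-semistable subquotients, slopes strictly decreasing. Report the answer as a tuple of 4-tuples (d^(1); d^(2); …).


Via rank(M_{q-1}∘⋯∘M_p): M ≅ I[1,2], I[1,4], I[2,2], I[2,4], I[3,3].
μ_θ-semistable layers: μ^(1)=46; μ^(2)=24; μ^(3)=-29/2; μ^(4)=-53

((0, 0, 0, 2); (0, 0, 3, 0); (2, 2, 0, 0); (0, 2, 0, 0))


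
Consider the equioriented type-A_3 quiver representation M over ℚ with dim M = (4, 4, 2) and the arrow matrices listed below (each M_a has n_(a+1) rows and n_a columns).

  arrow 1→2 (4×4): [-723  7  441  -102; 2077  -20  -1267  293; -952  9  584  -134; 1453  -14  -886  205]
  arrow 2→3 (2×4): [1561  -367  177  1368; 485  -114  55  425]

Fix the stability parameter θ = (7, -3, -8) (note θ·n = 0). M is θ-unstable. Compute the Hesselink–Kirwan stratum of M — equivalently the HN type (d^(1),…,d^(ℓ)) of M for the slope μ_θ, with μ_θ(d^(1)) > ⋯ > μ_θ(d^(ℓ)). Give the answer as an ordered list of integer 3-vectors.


Via rank(M_{q-1}∘⋯∘M_p): M ≅ I[1,2]^2, I[1,3]^2.
μ_θ-semistable layers: μ^(1)=2; μ^(2)=-4/3

((2, 2, 0); (2, 2, 2))


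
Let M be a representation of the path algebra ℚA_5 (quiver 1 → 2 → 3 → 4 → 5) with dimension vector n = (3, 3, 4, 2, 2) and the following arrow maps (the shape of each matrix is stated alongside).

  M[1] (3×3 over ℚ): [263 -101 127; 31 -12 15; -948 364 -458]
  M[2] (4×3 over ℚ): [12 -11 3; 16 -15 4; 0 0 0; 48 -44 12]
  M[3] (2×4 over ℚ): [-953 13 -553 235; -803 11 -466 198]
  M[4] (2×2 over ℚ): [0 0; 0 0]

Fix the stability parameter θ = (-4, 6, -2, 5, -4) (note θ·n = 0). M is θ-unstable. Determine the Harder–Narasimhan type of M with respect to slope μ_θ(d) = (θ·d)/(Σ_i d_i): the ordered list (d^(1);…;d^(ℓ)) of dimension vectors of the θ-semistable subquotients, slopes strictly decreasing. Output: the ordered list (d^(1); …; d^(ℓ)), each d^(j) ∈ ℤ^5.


Via rank(M_{q-1}∘⋯∘M_p): M ≅ I[1,2], I[1,3], I[1,4], I[3,3], I[3,4], I[5,5]^2.
μ_θ-semistable layers: μ^(1)=6; μ^(2)=5; μ^(3)=2; μ^(4)=-2; μ^(5)=-4

((0, 1, 0, 0, 0); (0, 0, 0, 2, 0); (0, 2, 2, 0, 0); (0, 0, 2, 0, 0); (3, 0, 0, 0, 2))


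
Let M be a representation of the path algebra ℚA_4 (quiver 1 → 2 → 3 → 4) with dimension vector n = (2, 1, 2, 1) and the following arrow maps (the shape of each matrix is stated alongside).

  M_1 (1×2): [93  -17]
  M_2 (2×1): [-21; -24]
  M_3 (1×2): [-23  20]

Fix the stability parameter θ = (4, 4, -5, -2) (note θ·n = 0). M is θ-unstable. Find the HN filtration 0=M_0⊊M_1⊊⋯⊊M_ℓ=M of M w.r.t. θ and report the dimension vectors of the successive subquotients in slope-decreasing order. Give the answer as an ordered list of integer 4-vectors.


Barcode: M ≅ I[1,1], I[1,4], I[3,3]. HN layers by μ_θ (3 steps, strictly decreasing):
  μ^(1)=4; μ^(2)=1/4; μ^(3)=-5

((1, 0, 0, 0); (1, 1, 1, 1); (0, 0, 1, 0))
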